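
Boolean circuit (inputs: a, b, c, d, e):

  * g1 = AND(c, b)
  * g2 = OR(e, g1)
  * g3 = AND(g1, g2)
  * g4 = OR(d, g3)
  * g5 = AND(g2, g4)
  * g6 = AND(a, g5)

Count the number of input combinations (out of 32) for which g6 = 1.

7

g6 = AND(a, g5) must be 1, so both a = 1 and g5 = 1.
g5 = AND(g2, g4) must be 1, so both g2 = 1 and g4 = 1.
Enumerating the 32 input combinations, 7 give g6 = 1 and 25 give g6 = 0.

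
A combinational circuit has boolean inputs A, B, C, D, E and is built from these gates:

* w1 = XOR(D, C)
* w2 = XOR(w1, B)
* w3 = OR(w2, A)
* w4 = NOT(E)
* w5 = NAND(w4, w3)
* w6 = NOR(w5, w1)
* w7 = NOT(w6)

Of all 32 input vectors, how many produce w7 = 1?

26

w7 = NOT(w6) must be 1, so w6 = 0.
w6 = NOR(w5, w1) must be 0, so at least one of w5, w1 is 1.
Enumerating the 32 input combinations, 26 give w7 = 1 and 6 give w7 = 0.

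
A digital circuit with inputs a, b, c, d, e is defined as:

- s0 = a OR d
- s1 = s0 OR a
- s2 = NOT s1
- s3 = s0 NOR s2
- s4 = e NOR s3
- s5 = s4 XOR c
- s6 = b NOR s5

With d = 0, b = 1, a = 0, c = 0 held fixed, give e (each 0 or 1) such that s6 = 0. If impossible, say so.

Check with d = 0, b = 1, a = 0, c = 0 and e=1:
s0 = a OR d = 0 OR 0 = 0
s1 = s0 OR a = 0 OR 0 = 0
s2 = NOT s1 = NOT 0 = 1
s3 = s0 NOR s2 = 0 NOR 1 = 0
s4 = e NOR s3 = 1 NOR 0 = 0
s5 = s4 XOR c = 0 XOR 0 = 0
s6 = b NOR s5 = 1 NOR 0 = 0
So s6 = 0.

e=1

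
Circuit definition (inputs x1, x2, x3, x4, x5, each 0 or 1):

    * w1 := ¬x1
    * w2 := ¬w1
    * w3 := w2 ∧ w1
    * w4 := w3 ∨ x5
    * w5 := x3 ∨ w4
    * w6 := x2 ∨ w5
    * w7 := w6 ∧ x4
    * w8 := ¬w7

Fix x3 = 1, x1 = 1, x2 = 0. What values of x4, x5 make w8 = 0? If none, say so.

Check with x3 = 1, x1 = 1, x2 = 0 and x4=1, x5=1:
w1 = ¬x1 = ¬1 = 0
w2 = ¬w1 = ¬0 = 1
w3 = w2 ∧ w1 = 1 ∧ 0 = 0
w4 = w3 ∨ x5 = 0 ∨ 1 = 1
w5 = x3 ∨ w4 = 1 ∨ 1 = 1
w6 = x2 ∨ w5 = 0 ∨ 1 = 1
w7 = w6 ∧ x4 = 1 ∧ 1 = 1
w8 = ¬w7 = ¬1 = 0
So w8 = 0.

x4=1 x5=1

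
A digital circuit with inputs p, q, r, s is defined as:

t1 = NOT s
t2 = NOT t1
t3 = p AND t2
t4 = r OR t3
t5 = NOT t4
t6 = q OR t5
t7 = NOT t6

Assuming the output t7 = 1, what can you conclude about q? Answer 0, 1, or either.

t7 = NOT t6 must be 1, so t6 = 0.
Every assignment with t7 = 1 has q = 0; there are 5 such assignment(s).

0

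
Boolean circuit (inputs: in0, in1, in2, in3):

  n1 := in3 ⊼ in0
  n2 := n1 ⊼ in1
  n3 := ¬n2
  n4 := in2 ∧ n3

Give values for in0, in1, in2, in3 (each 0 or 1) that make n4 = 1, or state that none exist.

n4 = in2 ∧ n3 must be 1, so both in2 = 1 and n3 = 1.
Check with in0=1 in1=1 in2=1 in3=0:
n1 = in3 ⊼ in0 = 0 ⊼ 1 = 1
n2 = n1 ⊼ in1 = 1 ⊼ 1 = 0
n3 = ¬n2 = ¬0 = 1
n4 = in2 ∧ n3 = 1 ∧ 1 = 1
So n4 = 1 as required.

in0=1 in1=1 in2=1 in3=0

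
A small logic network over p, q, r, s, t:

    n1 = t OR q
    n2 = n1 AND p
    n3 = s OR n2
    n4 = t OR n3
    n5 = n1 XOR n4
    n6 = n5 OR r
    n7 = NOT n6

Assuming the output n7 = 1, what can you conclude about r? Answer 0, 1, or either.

0

n7 = NOT n6 must be 1, so n6 = 0.
n6 = n5 OR r must be 0, so both n5 = 0 and r = 0.
n5 = n1 XOR n4 must be 0, so n1 and n4 are equal.
Every assignment with n7 = 1 has r = 0; there are 13 such assignment(s).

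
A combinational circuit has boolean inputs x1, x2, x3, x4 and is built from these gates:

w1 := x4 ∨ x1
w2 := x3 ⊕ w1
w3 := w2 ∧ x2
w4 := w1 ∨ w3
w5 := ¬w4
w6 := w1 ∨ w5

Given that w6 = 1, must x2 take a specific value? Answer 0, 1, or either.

Both values of x2 occur among assignments with w6 = 1:
  x2=0: x1=0, x2=0, x3=0, x4=0
  x2=1: x1=0, x2=1, x3=0, x4=0

either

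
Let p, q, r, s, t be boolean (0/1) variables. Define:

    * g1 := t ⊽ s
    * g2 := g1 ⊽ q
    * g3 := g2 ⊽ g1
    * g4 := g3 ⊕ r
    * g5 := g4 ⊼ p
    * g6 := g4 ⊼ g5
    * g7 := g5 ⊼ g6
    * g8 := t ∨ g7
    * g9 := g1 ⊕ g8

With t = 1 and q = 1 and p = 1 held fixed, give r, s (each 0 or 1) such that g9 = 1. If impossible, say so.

Check with t = 1 and q = 1 and p = 1 and r=0, s=1:
g1 = t ⊽ s = 1 ⊽ 1 = 0
g2 = g1 ⊽ q = 0 ⊽ 1 = 0
g3 = g2 ⊽ g1 = 0 ⊽ 0 = 1
g4 = g3 ⊕ r = 1 ⊕ 0 = 1
g5 = g4 ⊼ p = 1 ⊼ 1 = 0
g6 = g4 ⊼ g5 = 1 ⊼ 0 = 1
g7 = g5 ⊼ g6 = 0 ⊼ 1 = 1
g8 = t ∨ g7 = 1 ∨ 1 = 1
g9 = g1 ⊕ g8 = 0 ⊕ 1 = 1
So g9 = 1.

r=0 s=1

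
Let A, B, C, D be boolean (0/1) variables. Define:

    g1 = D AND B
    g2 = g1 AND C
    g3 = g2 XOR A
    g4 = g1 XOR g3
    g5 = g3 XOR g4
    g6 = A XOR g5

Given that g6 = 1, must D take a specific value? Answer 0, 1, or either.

either

Both values of D occur among assignments with g6 = 1:
  D=0: A=1, B=0, C=0, D=0
  D=1: A=0, B=1, C=0, D=1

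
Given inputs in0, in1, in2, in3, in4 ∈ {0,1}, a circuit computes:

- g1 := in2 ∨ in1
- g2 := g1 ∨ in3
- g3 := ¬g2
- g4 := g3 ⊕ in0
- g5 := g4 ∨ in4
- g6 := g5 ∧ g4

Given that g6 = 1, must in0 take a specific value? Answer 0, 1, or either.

either

Both values of in0 occur among assignments with g6 = 1:
  in0=0: in0=0, in1=0, in2=0, in3=0, in4=0
  in0=1: in0=1, in1=0, in2=0, in3=1, in4=0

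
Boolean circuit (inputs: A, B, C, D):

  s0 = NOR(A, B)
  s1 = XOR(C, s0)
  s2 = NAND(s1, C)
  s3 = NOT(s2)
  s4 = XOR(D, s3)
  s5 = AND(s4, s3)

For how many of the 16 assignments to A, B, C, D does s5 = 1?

s5 = AND(s4, s3) must be 1, so both s4 = 1 and s3 = 1.
s4 = XOR(D, s3) must be 1, so D and s3 differ.
Satisfying assignments:
  A=0, B=1, C=1, D=0
  A=1, B=0, C=1, D=0
  A=1, B=1, C=1, D=0

3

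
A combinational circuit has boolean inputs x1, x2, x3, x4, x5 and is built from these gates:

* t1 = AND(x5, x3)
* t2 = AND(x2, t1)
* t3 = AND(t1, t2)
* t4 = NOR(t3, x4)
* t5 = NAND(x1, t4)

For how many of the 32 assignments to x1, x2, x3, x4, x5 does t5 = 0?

t5 = NAND(x1, t4) must be 0, so both x1 = 1 and t4 = 1.
Enumerating the 32 input combinations, 7 give t5 = 0 and 25 give t5 = 1.

7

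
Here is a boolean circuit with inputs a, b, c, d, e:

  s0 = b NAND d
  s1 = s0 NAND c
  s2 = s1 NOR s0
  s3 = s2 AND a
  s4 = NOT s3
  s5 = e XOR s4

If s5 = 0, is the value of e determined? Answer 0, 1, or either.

1

s5 = e XOR s4 must be 0, so e and s4 are equal.
Every assignment with s5 = 0 has e = 1; there are 16 such assignment(s).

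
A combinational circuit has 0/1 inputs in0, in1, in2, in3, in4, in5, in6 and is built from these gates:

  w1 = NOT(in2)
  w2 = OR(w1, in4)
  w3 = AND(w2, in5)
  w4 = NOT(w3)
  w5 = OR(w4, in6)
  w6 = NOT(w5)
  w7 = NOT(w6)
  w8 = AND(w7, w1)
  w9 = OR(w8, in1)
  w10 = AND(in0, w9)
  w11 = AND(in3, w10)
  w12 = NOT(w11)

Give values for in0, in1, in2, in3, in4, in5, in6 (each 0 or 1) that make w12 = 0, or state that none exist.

in0=1, in1=1, in2=1, in3=1, in4=0, in5=0, in6=1

w12 = NOT(w11) must be 0, so w11 = 1.
Check with in0=1, in1=1, in2=1, in3=1, in4=0, in5=0, in6=1:
w1 = NOT(in2) = NOT 1 = 0
w2 = OR(w1, in4) = OR(0, 0) = 0
w3 = AND(w2, in5) = AND(0, 0) = 0
w4 = NOT(w3) = NOT 0 = 1
w5 = OR(w4, in6) = OR(1, 1) = 1
w6 = NOT(w5) = NOT 1 = 0
w7 = NOT(w6) = NOT 0 = 1
w8 = AND(w7, w1) = AND(1, 0) = 0
w9 = OR(w8, in1) = OR(0, 1) = 1
w10 = AND(in0, w9) = AND(1, 1) = 1
w11 = AND(in3, w10) = AND(1, 1) = 1
w12 = NOT(w11) = NOT 1 = 0
So w12 = 0 as required.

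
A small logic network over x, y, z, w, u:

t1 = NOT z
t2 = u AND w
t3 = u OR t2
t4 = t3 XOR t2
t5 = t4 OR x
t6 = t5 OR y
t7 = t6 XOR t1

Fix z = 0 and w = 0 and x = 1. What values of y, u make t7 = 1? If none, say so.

no solution exists

With z = 0 and w = 0 and x = 1 fixed, none of the 4 settings of y, u give t7 = 1.
For example, with y=1, u=1:
t1 = NOT z = NOT 0 = 1
t2 = u AND w = 1 AND 0 = 0
t3 = u OR t2 = 1 OR 0 = 1
t4 = t3 XOR t2 = 1 XOR 0 = 1
t5 = t4 OR x = 1 OR 1 = 1
t6 = t5 OR y = 1 OR 1 = 1
t7 = t6 XOR t1 = 1 XOR 1 = 0
giving t7 = 0 ≠ 1.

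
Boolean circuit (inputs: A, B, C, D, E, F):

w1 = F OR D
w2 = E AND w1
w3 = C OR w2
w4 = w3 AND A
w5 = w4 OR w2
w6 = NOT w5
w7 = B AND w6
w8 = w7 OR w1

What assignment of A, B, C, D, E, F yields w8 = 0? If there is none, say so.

A=1, B=0, C=0, D=0, E=0, F=0

Check with A=1, B=0, C=0, D=0, E=0, F=0:
w1 = F OR D = 0 OR 0 = 0
w2 = E AND w1 = 0 AND 0 = 0
w3 = C OR w2 = 0 OR 0 = 0
w4 = w3 AND A = 0 AND 1 = 0
w5 = w4 OR w2 = 0 OR 0 = 0
w6 = NOT w5 = NOT 0 = 1
w7 = B AND w6 = 0 AND 1 = 0
w8 = w7 OR w1 = 0 OR 0 = 0
So w8 = 0 as required.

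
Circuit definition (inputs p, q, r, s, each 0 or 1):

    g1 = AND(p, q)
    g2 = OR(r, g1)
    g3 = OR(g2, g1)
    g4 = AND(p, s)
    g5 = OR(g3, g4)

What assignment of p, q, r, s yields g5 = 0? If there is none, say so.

p=0, q=0, r=0, s=0

g5 = OR(g3, g4) must be 0, so both g3 = 0 and g4 = 0.
g3 = OR(g2, g1) must be 0, so both g2 = 0 and g1 = 0.
Check with p=0, q=0, r=0, s=0:
g1 = AND(p, q) = AND(0, 0) = 0
g2 = OR(r, g1) = OR(0, 0) = 0
g3 = OR(g2, g1) = OR(0, 0) = 0
g4 = AND(p, s) = AND(0, 0) = 0
g5 = OR(g3, g4) = OR(0, 0) = 0
So g5 = 0 as required.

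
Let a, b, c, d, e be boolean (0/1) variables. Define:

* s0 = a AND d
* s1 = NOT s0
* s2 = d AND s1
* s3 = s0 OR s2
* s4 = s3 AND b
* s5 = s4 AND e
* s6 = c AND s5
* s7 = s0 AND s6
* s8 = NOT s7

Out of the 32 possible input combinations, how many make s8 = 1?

s8 = NOT s7 must be 1, so s7 = 0.
s7 = s0 AND s6 must be 0, so at least one of s0, s6 is 0.
Enumerating the 32 input combinations, 31 give s8 = 1 and 1 give s8 = 0.

31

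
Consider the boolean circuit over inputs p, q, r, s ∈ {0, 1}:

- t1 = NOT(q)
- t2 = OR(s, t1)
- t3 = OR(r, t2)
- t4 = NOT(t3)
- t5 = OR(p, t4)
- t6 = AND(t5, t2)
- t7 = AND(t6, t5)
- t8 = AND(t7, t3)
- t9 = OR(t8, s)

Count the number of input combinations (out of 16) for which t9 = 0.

t9 = OR(t8, s) must be 0, so both t8 = 0 and s = 0.
t8 = AND(t7, t3) must be 0, so at least one of t7, t3 is 0.
Satisfying assignments:
  p=0, q=0, r=0, s=0
  p=0, q=0, r=1, s=0
  p=0, q=1, r=0, s=0
  p=0, q=1, r=1, s=0
  p=1, q=1, r=0, s=0
  p=1, q=1, r=1, s=0

6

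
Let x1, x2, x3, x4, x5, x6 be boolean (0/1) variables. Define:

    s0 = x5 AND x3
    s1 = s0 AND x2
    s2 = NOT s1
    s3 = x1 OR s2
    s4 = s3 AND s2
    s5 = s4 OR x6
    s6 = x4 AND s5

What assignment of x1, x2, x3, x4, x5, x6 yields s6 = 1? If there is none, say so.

x1=1, x2=1, x3=0, x4=1, x5=0, x6=1

s6 = x4 AND s5 must be 1, so both x4 = 1 and s5 = 1.
Check with x1=1, x2=1, x3=0, x4=1, x5=0, x6=1:
s0 = x5 AND x3 = 0 AND 0 = 0
s1 = s0 AND x2 = 0 AND 1 = 0
s2 = NOT s1 = NOT 0 = 1
s3 = x1 OR s2 = 1 OR 1 = 1
s4 = s3 AND s2 = 1 AND 1 = 1
s5 = s4 OR x6 = 1 OR 1 = 1
s6 = x4 AND s5 = 1 AND 1 = 1
So s6 = 1 as required.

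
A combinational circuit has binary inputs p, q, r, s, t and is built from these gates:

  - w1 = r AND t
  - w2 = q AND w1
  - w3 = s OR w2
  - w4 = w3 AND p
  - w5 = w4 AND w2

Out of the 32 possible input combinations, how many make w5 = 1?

2

w5 = w4 AND w2 must be 1, so both w4 = 1 and w2 = 1.
Satisfying assignments:
  p=1, q=1, r=1, s=0, t=1
  p=1, q=1, r=1, s=1, t=1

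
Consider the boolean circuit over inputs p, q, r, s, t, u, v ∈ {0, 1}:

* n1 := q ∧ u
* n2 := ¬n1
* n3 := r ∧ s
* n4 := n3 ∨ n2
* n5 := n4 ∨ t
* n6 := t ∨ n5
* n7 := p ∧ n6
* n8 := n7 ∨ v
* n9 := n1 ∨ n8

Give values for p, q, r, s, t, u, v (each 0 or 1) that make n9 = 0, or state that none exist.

n9 = n1 ∨ n8 must be 0, so both n1 = 0 and n8 = 0.
Check with p=0 q=0 r=0 s=1 t=0 u=1 v=0:
n1 = q ∧ u = 0 ∧ 1 = 0
n2 = ¬n1 = ¬0 = 1
n3 = r ∧ s = 0 ∧ 1 = 0
n4 = n3 ∨ n2 = 0 ∨ 1 = 1
n5 = n4 ∨ t = 1 ∨ 0 = 1
n6 = t ∨ n5 = 0 ∨ 1 = 1
n7 = p ∧ n6 = 0 ∧ 1 = 0
n8 = n7 ∨ v = 0 ∨ 0 = 0
n9 = n1 ∨ n8 = 0 ∨ 0 = 0
So n9 = 0 as required.

p=0 q=0 r=0 s=1 t=0 u=1 v=0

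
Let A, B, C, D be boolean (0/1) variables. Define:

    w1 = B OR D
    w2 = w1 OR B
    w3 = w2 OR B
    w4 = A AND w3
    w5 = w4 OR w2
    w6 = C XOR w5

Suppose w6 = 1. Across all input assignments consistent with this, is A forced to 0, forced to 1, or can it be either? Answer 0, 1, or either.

either

Both values of A occur among assignments with w6 = 1:
  A=0: A=0, B=0, C=0, D=1
  A=1: A=1, B=0, C=0, D=1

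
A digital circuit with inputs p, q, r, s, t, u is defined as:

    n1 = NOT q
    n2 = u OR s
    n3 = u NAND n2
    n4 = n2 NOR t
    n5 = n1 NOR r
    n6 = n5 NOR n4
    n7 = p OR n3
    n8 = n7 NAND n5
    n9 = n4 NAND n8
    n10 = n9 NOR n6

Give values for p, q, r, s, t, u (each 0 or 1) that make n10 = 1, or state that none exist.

p=1 q=0 r=0 s=0 t=0 u=0

n10 = n9 NOR n6 must be 1, so both n9 = 0 and n6 = 0.
n9 = n4 NAND n8 must be 0, so both n4 = 1 and n8 = 1.
Check with p=1 q=0 r=0 s=0 t=0 u=0:
n1 = NOT q = NOT 0 = 1
n2 = u OR s = 0 OR 0 = 0
n3 = u NAND n2 = 0 NAND 0 = 1
n4 = n2 NOR t = 0 NOR 0 = 1
n5 = n1 NOR r = 1 NOR 0 = 0
n6 = n5 NOR n4 = 0 NOR 1 = 0
n7 = p OR n3 = 1 OR 1 = 1
n8 = n7 NAND n5 = 1 NAND 0 = 1
n9 = n4 NAND n8 = 1 NAND 1 = 0
n10 = n9 NOR n6 = 0 NOR 0 = 1
So n10 = 1 as required.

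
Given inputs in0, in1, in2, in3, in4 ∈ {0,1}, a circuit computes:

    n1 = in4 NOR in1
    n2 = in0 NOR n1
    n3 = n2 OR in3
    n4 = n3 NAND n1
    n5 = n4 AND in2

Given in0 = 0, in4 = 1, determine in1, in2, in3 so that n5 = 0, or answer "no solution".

in1=0, in2=0, in3=0

Check with in0 = 0, in4 = 1 and in1=0, in2=0, in3=0:
n1 = in4 NOR in1 = 1 NOR 0 = 0
n2 = in0 NOR n1 = 0 NOR 0 = 1
n3 = n2 OR in3 = 1 OR 0 = 1
n4 = n3 NAND n1 = 1 NAND 0 = 1
n5 = n4 AND in2 = 1 AND 0 = 0
So n5 = 0.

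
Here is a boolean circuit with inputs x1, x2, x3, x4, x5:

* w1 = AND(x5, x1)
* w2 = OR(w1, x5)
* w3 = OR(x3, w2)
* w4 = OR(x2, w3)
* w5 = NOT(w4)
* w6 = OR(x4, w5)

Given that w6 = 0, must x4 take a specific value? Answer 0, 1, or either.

w6 = OR(x4, w5) must be 0, so both x4 = 0 and w5 = 0.
Every assignment with w6 = 0 has x4 = 0; there are 14 such assignment(s).

0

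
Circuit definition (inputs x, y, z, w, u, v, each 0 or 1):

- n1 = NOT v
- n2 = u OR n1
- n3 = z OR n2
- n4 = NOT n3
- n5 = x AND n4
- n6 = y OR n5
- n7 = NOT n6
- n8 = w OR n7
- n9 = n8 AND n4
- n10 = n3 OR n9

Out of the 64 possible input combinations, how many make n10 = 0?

n10 = n3 OR n9 must be 0, so both n3 = 0 and n9 = 0.
n3 = z OR n2 must be 0, so both z = 0 and n2 = 0.
Satisfying assignments:
  x=0, y=1, z=0, w=0, u=0, v=1
  x=1, y=0, z=0, w=0, u=0, v=1
  x=1, y=1, z=0, w=0, u=0, v=1

3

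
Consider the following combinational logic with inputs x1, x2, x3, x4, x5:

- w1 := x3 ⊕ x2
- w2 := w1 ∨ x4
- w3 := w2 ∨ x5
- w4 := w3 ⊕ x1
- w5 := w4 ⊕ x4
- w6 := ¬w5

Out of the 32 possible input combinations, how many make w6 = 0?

16

w6 = ¬w5 must be 0, so w5 = 1.
w5 = w4 ⊕ x4 must be 1, so w4 and x4 differ.
Enumerating the 32 input combinations, 16 give w6 = 0 and 16 give w6 = 1.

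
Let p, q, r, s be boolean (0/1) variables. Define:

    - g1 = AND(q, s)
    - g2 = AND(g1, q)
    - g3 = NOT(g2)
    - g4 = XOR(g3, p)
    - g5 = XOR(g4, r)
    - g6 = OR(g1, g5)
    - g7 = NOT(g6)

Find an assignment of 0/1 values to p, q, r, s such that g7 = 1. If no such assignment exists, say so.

p=1, q=1, r=0, s=0

g7 = NOT(g6) must be 1, so g6 = 0.
Check with p=1, q=1, r=0, s=0:
g1 = AND(q, s) = AND(1, 0) = 0
g2 = AND(g1, q) = AND(0, 1) = 0
g3 = NOT(g2) = NOT 0 = 1
g4 = XOR(g3, p) = XOR(1, 1) = 0
g5 = XOR(g4, r) = XOR(0, 0) = 0
g6 = OR(g1, g5) = OR(0, 0) = 0
g7 = NOT(g6) = NOT 0 = 1
So g7 = 1 as required.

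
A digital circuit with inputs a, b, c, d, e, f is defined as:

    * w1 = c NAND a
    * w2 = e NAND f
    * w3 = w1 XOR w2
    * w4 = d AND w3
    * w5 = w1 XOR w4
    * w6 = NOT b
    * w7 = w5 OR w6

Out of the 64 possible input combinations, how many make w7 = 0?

w7 = w5 OR w6 must be 0, so both w5 = 0 and w6 = 0.
w5 = w1 XOR w4 must be 0, so w1 and w4 are equal.
Enumerating the 64 input combinations, 8 give w7 = 0 and 56 give w7 = 1.

8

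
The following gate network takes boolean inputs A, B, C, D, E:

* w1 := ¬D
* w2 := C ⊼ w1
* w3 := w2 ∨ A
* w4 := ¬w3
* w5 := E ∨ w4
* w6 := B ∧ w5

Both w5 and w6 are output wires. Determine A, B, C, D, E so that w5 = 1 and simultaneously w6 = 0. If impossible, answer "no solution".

Check with A=0, B=0, C=0, D=1, E=1:
w1 = ¬D = ¬1 = 0
w2 = C ⊼ w1 = 0 ⊼ 0 = 1
w3 = w2 ∨ A = 1 ∨ 0 = 1
w4 = ¬w3 = ¬1 = 0
w5 = E ∨ w4 = 1 ∨ 0 = 1
w6 = B ∧ w5 = 0 ∧ 1 = 0
So w5 = 1 and w6 = 0.

A=0, B=0, C=0, D=1, E=1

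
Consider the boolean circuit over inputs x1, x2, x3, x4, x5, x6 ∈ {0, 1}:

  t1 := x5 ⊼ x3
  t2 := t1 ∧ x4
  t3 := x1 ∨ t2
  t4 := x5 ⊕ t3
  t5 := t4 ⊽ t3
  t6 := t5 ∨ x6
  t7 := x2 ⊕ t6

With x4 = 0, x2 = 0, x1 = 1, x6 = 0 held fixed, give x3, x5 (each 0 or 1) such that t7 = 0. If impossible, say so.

x3=0 x5=1

Check with x4 = 0, x2 = 0, x1 = 1, x6 = 0 and x3=0, x5=1:
t1 = x5 ⊼ x3 = 1 ⊼ 0 = 1
t2 = t1 ∧ x4 = 1 ∧ 0 = 0
t3 = x1 ∨ t2 = 1 ∨ 0 = 1
t4 = x5 ⊕ t3 = 1 ⊕ 1 = 0
t5 = t4 ⊽ t3 = 0 ⊽ 1 = 0
t6 = t5 ∨ x6 = 0 ∨ 0 = 0
t7 = x2 ⊕ t6 = 0 ⊕ 0 = 0
So t7 = 0.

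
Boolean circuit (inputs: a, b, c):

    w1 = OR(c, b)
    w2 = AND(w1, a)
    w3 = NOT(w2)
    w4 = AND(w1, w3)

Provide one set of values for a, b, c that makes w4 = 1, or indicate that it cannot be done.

Check with a=0, b=1, c=0:
w1 = OR(c, b) = OR(0, 1) = 1
w2 = AND(w1, a) = AND(1, 0) = 0
w3 = NOT(w2) = NOT 0 = 1
w4 = AND(w1, w3) = AND(1, 1) = 1
So w4 = 1 as required.

a=0, b=1, c=0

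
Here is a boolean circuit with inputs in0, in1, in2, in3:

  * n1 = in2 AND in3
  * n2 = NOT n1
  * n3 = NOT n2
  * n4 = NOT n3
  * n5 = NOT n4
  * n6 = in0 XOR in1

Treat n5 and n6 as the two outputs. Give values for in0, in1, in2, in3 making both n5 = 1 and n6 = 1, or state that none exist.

in0=0, in1=1, in2=1, in3=1

Check with in0=0, in1=1, in2=1, in3=1:
n1 = in2 AND in3 = 1 AND 1 = 1
n2 = NOT n1 = NOT 1 = 0
n3 = NOT n2 = NOT 0 = 1
n4 = NOT n3 = NOT 1 = 0
n5 = NOT n4 = NOT 0 = 1
n6 = in0 XOR in1 = 0 XOR 1 = 1
So n5 = 1 and n6 = 1.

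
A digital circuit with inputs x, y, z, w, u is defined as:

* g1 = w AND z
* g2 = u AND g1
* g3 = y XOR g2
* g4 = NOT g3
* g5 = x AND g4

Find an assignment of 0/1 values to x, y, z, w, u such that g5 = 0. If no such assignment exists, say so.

x=0, y=1, z=1, w=0, u=1

g5 = x AND g4 must be 0, so at least one of x, g4 is 0.
Check with x=0, y=1, z=1, w=0, u=1:
g1 = w AND z = 0 AND 1 = 0
g2 = u AND g1 = 1 AND 0 = 0
g3 = y XOR g2 = 1 XOR 0 = 1
g4 = NOT g3 = NOT 1 = 0
g5 = x AND g4 = 0 AND 0 = 0
So g5 = 0 as required.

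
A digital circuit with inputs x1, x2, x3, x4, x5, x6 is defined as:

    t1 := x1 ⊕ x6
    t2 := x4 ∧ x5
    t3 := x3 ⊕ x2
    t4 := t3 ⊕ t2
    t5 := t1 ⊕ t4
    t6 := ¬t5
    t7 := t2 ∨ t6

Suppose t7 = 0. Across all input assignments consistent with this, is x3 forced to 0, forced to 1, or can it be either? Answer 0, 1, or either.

Both values of x3 occur among assignments with t7 = 0:
  x3=0: x1=0, x2=0, x3=0, x4=0, x5=0, x6=1
  x3=1: x1=0, x2=0, x3=1, x4=0, x5=0, x6=0

either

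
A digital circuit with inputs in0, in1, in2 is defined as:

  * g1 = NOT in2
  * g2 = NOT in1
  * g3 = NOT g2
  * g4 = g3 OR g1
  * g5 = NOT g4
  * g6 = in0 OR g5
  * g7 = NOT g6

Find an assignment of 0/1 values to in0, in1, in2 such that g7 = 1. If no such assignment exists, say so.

in0=0, in1=1, in2=0

Check with in0=0, in1=1, in2=0:
g1 = NOT in2 = NOT 0 = 1
g2 = NOT in1 = NOT 1 = 0
g3 = NOT g2 = NOT 0 = 1
g4 = g3 OR g1 = 1 OR 1 = 1
g5 = NOT g4 = NOT 1 = 0
g6 = in0 OR g5 = 0 OR 0 = 0
g7 = NOT g6 = NOT 0 = 1
So g7 = 1 as required.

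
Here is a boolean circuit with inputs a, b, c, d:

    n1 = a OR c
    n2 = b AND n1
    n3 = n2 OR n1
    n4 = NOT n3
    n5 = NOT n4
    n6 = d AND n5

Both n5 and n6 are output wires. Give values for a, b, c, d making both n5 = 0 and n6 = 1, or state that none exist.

no solution exists

Across all 16 input combinations, none give both n5 = 0 and n6 = 1.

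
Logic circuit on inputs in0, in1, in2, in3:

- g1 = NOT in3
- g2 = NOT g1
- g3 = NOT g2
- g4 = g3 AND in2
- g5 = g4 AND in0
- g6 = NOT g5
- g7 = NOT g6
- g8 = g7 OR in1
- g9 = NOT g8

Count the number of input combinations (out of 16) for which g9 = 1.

7

g9 = NOT g8 must be 1, so g8 = 0.
g8 = g7 OR in1 must be 0, so both g7 = 0 and in1 = 0.
g7 = NOT g6 must be 0, so g6 = 1.
Enumerating the 16 input combinations, 7 give g9 = 1 and 9 give g9 = 0.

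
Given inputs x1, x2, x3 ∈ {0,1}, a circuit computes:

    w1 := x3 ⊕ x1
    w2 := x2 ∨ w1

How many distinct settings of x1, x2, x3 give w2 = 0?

w2 = x2 ∨ w1 must be 0, so both x2 = 0 and w1 = 0.
w1 = x3 ⊕ x1 must be 0, so x3 and x1 are equal.
Satisfying assignments:
  x1=0, x2=0, x3=0
  x1=1, x2=0, x3=1

2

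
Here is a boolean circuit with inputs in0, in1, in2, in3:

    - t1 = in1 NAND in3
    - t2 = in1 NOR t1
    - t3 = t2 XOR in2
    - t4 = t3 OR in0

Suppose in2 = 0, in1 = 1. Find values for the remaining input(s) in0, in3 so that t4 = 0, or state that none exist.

Check with in2 = 0, in1 = 1 and in0=0, in3=1:
t1 = in1 NAND in3 = 1 NAND 1 = 0
t2 = in1 NOR t1 = 1 NOR 0 = 0
t3 = t2 XOR in2 = 0 XOR 0 = 0
t4 = t3 OR in0 = 0 OR 0 = 0
So t4 = 0.

in0=0 in3=1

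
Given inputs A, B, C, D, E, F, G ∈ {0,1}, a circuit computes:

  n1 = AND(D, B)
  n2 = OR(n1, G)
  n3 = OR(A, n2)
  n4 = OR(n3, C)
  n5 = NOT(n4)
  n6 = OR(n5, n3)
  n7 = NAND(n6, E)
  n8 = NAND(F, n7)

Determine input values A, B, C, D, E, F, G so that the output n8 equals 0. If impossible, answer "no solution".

A=0, B=0, C=1, D=1, E=0, F=1, G=0

n8 = NAND(F, n7) must be 0, so both F = 1 and n7 = 1.
n7 = NAND(n6, E) must be 1, so at least one of n6, E is 0.
Check with A=0, B=0, C=1, D=1, E=0, F=1, G=0:
n1 = AND(D, B) = AND(1, 0) = 0
n2 = OR(n1, G) = OR(0, 0) = 0
n3 = OR(A, n2) = OR(0, 0) = 0
n4 = OR(n3, C) = OR(0, 1) = 1
n5 = NOT(n4) = NOT 1 = 0
n6 = OR(n5, n3) = OR(0, 0) = 0
n7 = NAND(n6, E) = NAND(0, 0) = 1
n8 = NAND(F, n7) = NAND(1, 1) = 0
So n8 = 0 as required.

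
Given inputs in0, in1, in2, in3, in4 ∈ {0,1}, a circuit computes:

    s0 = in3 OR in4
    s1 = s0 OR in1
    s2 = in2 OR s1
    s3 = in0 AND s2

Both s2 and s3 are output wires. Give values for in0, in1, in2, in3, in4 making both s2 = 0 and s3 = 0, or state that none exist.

Check with in0=1 in1=0 in2=0 in3=0 in4=0:
s0 = in3 OR in4 = 0 OR 0 = 0
s1 = s0 OR in1 = 0 OR 0 = 0
s2 = in2 OR s1 = 0 OR 0 = 0
s3 = in0 AND s2 = 1 AND 0 = 0
So s2 = 0 and s3 = 0.

in0=1 in1=0 in2=0 in3=0 in4=0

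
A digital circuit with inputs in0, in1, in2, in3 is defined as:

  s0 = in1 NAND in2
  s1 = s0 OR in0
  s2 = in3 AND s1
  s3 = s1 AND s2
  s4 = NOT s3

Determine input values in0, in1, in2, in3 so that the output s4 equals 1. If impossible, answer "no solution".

Check with in0=1, in1=1, in2=1, in3=0:
s0 = in1 NAND in2 = 1 NAND 1 = 0
s1 = s0 OR in0 = 0 OR 1 = 1
s2 = in3 AND s1 = 0 AND 1 = 0
s3 = s1 AND s2 = 1 AND 0 = 0
s4 = NOT s3 = NOT 0 = 1
So s4 = 1 as required.

in0=1, in1=1, in2=1, in3=0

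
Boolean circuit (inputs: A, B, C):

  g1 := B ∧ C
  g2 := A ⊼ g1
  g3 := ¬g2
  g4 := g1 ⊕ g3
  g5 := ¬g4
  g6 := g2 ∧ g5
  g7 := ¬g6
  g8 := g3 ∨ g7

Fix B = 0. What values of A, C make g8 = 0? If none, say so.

A=0, C=1

g8 = g3 ∨ g7 must be 0, so both g3 = 0 and g7 = 0.
g3 = ¬g2 must be 0, so g2 = 1.
Check with B = 0 and A=0, C=1:
g1 = B ∧ C = 0 ∧ 1 = 0
g2 = A ⊼ g1 = 0 ⊼ 0 = 1
g3 = ¬g2 = ¬1 = 0
g4 = g1 ⊕ g3 = 0 ⊕ 0 = 0
g5 = ¬g4 = ¬0 = 1
g6 = g2 ∧ g5 = 1 ∧ 1 = 1
g7 = ¬g6 = ¬1 = 0
g8 = g3 ∨ g7 = 0 ∨ 0 = 0
So g8 = 0.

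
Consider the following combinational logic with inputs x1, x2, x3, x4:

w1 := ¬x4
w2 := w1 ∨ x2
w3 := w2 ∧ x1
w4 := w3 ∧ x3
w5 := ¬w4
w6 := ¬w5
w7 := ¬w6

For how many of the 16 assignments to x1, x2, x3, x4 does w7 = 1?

13

w7 = ¬w6 must be 1, so w6 = 0.
Enumerating the 16 input combinations, 13 give w7 = 1 and 3 give w7 = 0.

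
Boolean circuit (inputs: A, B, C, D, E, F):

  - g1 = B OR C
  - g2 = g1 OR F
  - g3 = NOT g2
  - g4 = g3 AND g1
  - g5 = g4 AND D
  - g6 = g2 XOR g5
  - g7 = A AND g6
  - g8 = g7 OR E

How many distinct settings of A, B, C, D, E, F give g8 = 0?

g8 = g7 OR E must be 0, so both g7 = 0 and E = 0.
g7 = A AND g6 must be 0, so at least one of A, g6 is 0.
Enumerating the 64 input combinations, 18 give g8 = 0 and 46 give g8 = 1.

18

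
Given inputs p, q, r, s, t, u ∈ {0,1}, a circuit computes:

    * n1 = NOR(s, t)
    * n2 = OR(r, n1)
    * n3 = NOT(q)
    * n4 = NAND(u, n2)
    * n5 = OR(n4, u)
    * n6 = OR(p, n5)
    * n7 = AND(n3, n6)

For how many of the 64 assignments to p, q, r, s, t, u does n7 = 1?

32

n7 = AND(n3, n6) must be 1, so both n3 = 1 and n6 = 1.
n3 = NOT(q) must be 1, so q = 0.
n6 = OR(p, n5) must be 1, so at least one of p, n5 is 1.
Enumerating the 64 input combinations, 32 give n7 = 1 and 32 give n7 = 0.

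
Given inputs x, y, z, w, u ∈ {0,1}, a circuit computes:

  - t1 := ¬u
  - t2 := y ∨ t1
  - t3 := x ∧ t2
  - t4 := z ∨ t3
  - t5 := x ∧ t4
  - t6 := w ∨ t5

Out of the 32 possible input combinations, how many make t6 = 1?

t6 = w ∨ t5 must be 1, so at least one of w, t5 is 1.
Enumerating the 32 input combinations, 23 give t6 = 1 and 9 give t6 = 0.

23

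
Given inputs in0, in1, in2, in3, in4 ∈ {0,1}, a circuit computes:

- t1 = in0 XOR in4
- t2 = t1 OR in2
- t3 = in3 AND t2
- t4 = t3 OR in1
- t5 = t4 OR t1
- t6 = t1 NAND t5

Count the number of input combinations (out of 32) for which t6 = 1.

t6 = t1 NAND t5 must be 1, so at least one of t1, t5 is 0.
Enumerating the 32 input combinations, 16 give t6 = 1 and 16 give t6 = 0.

16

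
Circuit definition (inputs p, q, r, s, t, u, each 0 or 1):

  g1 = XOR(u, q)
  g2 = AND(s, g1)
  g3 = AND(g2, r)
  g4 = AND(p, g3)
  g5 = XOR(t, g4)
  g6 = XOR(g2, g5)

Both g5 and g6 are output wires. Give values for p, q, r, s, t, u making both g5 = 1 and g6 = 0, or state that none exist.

Check with p=0 q=0 r=1 s=1 t=1 u=1:
g1 = XOR(u, q) = XOR(1, 0) = 1
g2 = AND(s, g1) = AND(1, 1) = 1
g3 = AND(g2, r) = AND(1, 1) = 1
g4 = AND(p, g3) = AND(0, 1) = 0
g5 = XOR(t, g4) = XOR(1, 0) = 1
g6 = XOR(g2, g5) = XOR(1, 1) = 0
So g5 = 1 and g6 = 0.

p=0 q=0 r=1 s=1 t=1 u=1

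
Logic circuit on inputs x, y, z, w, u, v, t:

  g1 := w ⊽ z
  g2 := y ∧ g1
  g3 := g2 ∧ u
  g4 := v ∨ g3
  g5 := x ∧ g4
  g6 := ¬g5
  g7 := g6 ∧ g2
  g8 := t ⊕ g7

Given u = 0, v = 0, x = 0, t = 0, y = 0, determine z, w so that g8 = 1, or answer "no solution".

no solution exists

With u = 0, v = 0, x = 0, t = 0, y = 0 fixed, none of the 4 settings of z, w give g8 = 1.
For example, with z=1, w=0:
g1 = w ⊽ z = 0 ⊽ 1 = 0
g2 = y ∧ g1 = 0 ∧ 0 = 0
g3 = g2 ∧ u = 0 ∧ 0 = 0
g4 = v ∨ g3 = 0 ∨ 0 = 0
g5 = x ∧ g4 = 0 ∧ 0 = 0
g6 = ¬g5 = ¬0 = 1
g7 = g6 ∧ g2 = 1 ∧ 0 = 0
g8 = t ⊕ g7 = 0 ⊕ 0 = 0
giving g8 = 0 ≠ 1.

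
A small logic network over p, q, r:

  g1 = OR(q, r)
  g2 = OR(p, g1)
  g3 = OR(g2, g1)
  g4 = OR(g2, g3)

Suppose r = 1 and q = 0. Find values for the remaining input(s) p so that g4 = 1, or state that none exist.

Check with r = 1 and q = 0 and p=0:
g1 = OR(q, r) = OR(0, 1) = 1
g2 = OR(p, g1) = OR(0, 1) = 1
g3 = OR(g2, g1) = OR(1, 1) = 1
g4 = OR(g2, g3) = OR(1, 1) = 1
So g4 = 1.

p=0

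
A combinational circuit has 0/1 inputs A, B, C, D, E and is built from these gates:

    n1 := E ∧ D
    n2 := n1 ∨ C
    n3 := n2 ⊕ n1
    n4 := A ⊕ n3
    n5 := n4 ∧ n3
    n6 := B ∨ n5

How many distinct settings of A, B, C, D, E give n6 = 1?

n6 = B ∨ n5 must be 1, so at least one of B, n5 is 1.
Enumerating the 32 input combinations, 19 give n6 = 1 and 13 give n6 = 0.

19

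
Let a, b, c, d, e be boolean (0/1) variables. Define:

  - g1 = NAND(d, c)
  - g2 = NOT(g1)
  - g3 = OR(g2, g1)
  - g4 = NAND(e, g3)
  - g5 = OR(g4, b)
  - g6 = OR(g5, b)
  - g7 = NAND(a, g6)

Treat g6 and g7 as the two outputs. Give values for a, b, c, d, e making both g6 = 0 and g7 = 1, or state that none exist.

a=0, b=0, c=1, d=1, e=1

Check with a=0, b=0, c=1, d=1, e=1:
g1 = NAND(d, c) = NAND(1, 1) = 0
g2 = NOT(g1) = NOT 0 = 1
g3 = OR(g2, g1) = OR(1, 0) = 1
g4 = NAND(e, g3) = NAND(1, 1) = 0
g5 = OR(g4, b) = OR(0, 0) = 0
g6 = OR(g5, b) = OR(0, 0) = 0
g7 = NAND(a, g6) = NAND(0, 0) = 1
So g6 = 0 and g7 = 1.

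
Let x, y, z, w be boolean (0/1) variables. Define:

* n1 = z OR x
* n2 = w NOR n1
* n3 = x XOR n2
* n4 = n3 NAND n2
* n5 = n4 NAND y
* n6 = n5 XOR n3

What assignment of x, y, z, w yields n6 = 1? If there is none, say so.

n6 = n5 XOR n3 must be 1, so n5 and n3 differ.
Check with x=0 y=0 z=0 w=1:
n1 = z OR x = 0 OR 0 = 0
n2 = w NOR n1 = 1 NOR 0 = 0
n3 = x XOR n2 = 0 XOR 0 = 0
n4 = n3 NAND n2 = 0 NAND 0 = 1
n5 = n4 NAND y = 1 NAND 0 = 1
n6 = n5 XOR n3 = 1 XOR 0 = 1
So n6 = 1 as required.

x=0 y=0 z=0 w=1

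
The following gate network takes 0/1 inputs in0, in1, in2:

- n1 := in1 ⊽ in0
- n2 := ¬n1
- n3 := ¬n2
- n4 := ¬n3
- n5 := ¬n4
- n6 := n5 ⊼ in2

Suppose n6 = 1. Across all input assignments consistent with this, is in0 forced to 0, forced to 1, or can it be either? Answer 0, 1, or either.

either

Both values of in0 occur among assignments with n6 = 1:
  in0=0: in0=0, in1=0, in2=0
  in0=1: in0=1, in1=0, in2=0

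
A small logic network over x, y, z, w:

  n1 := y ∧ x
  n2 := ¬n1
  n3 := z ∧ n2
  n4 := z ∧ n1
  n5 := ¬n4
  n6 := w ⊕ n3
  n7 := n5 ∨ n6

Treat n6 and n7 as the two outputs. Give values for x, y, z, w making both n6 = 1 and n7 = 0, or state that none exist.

no solution exists

Across all 16 input combinations, none give both n6 = 1 and n7 = 0.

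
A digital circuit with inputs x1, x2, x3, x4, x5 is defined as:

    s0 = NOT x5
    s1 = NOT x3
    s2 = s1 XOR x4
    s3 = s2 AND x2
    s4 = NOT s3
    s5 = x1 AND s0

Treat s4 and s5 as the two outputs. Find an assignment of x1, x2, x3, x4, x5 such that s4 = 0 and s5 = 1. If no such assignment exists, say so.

x1=1 x2=1 x3=0 x4=0 x5=0

Check with x1=1 x2=1 x3=0 x4=0 x5=0:
s0 = NOT x5 = NOT 0 = 1
s1 = NOT x3 = NOT 0 = 1
s2 = s1 XOR x4 = 1 XOR 0 = 1
s3 = s2 AND x2 = 1 AND 1 = 1
s4 = NOT s3 = NOT 1 = 0
s5 = x1 AND s0 = 1 AND 1 = 1
So s4 = 0 and s5 = 1.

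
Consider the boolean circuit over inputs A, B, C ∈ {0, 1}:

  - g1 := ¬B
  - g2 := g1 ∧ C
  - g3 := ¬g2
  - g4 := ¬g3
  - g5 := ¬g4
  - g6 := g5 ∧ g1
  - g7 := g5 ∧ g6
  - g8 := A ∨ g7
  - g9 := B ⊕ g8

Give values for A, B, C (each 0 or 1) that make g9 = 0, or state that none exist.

g9 = B ⊕ g8 must be 0, so B and g8 are equal.
Check with A=1, B=1, C=0:
g1 = ¬B = ¬1 = 0
g2 = g1 ∧ C = 0 ∧ 0 = 0
g3 = ¬g2 = ¬0 = 1
g4 = ¬g3 = ¬1 = 0
g5 = ¬g4 = ¬0 = 1
g6 = g5 ∧ g1 = 1 ∧ 0 = 0
g7 = g5 ∧ g6 = 1 ∧ 0 = 0
g8 = A ∨ g7 = 1 ∨ 0 = 1
g9 = B ⊕ g8 = 1 ⊕ 1 = 0
So g9 = 0 as required.

A=1, B=1, C=0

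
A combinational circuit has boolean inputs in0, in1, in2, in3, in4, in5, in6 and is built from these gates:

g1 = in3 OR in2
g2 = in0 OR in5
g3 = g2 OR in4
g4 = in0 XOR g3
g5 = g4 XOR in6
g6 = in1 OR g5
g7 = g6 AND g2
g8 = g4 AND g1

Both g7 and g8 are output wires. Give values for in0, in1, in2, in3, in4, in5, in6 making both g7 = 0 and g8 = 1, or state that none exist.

in0=0, in1=1, in2=1, in3=0, in4=1, in5=0, in6=1

Check with in0=0, in1=1, in2=1, in3=0, in4=1, in5=0, in6=1:
g1 = in3 OR in2 = 0 OR 1 = 1
g2 = in0 OR in5 = 0 OR 0 = 0
g3 = g2 OR in4 = 0 OR 1 = 1
g4 = in0 XOR g3 = 0 XOR 1 = 1
g5 = g4 XOR in6 = 1 XOR 1 = 0
g6 = in1 OR g5 = 1 OR 0 = 1
g7 = g6 AND g2 = 1 AND 0 = 0
g8 = g4 AND g1 = 1 AND 1 = 1
So g7 = 0 and g8 = 1.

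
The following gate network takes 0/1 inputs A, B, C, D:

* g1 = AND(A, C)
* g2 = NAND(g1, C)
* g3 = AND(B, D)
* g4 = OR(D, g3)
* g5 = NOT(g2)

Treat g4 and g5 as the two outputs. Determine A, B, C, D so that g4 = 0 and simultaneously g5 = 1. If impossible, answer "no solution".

A=1 B=1 C=1 D=0

Check with A=1 B=1 C=1 D=0:
g1 = AND(A, C) = AND(1, 1) = 1
g2 = NAND(g1, C) = NAND(1, 1) = 0
g3 = AND(B, D) = AND(1, 0) = 0
g4 = OR(D, g3) = OR(0, 0) = 0
g5 = NOT(g2) = NOT 0 = 1
So g4 = 0 and g5 = 1.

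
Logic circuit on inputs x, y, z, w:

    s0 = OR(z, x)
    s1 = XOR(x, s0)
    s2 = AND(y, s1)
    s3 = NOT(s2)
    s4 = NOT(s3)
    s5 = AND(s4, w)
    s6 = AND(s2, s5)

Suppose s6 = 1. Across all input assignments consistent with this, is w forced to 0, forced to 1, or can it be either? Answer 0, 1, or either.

s6 = AND(s2, s5) must be 1, so both s2 = 1 and s5 = 1.
s2 = AND(y, s1) must be 1, so both y = 1 and s1 = 1.
Every assignment with s6 = 1 has w = 1; there are 1 such assignment(s).
  x=0, y=1, z=1, w=1

1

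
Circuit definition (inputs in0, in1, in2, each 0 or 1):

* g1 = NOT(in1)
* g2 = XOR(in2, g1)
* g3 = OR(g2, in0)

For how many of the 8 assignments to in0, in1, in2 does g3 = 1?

g3 = OR(g2, in0) must be 1, so at least one of g2, in0 is 1.
Satisfying assignments:
  in0=0, in1=0, in2=0
  in0=0, in1=1, in2=1
  in0=1, in1=0, in2=0
  in0=1, in1=0, in2=1
  in0=1, in1=1, in2=0
  in0=1, in1=1, in2=1

6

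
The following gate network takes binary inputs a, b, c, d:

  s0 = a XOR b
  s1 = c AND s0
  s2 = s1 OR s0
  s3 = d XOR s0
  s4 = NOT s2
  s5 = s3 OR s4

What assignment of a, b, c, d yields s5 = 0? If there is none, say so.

Check with a=0, b=1, c=0, d=1:
s0 = a XOR b = 0 XOR 1 = 1
s1 = c AND s0 = 0 AND 1 = 0
s2 = s1 OR s0 = 0 OR 1 = 1
s3 = d XOR s0 = 1 XOR 1 = 0
s4 = NOT s2 = NOT 1 = 0
s5 = s3 OR s4 = 0 OR 0 = 0
So s5 = 0 as required.

a=0, b=1, c=0, d=1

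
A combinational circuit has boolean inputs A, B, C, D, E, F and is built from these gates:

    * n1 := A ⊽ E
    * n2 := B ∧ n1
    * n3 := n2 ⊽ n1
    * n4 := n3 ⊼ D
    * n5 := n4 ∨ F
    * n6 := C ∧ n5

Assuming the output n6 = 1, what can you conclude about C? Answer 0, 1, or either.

n6 = C ∧ n5 must be 1, so both C = 1 and n5 = 1.
n5 = n4 ∨ F must be 1, so at least one of n4, F is 1.
Every assignment with n6 = 1 has C = 1; there are 26 such assignment(s).

1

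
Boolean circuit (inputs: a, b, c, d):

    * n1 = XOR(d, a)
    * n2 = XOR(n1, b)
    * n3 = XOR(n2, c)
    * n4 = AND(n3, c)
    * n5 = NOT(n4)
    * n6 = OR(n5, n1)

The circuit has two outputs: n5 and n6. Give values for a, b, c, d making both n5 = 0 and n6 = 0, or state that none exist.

a=1, b=0, c=1, d=1

Check with a=1, b=0, c=1, d=1:
n1 = XOR(d, a) = XOR(1, 1) = 0
n2 = XOR(n1, b) = XOR(0, 0) = 0
n3 = XOR(n2, c) = XOR(0, 1) = 1
n4 = AND(n3, c) = AND(1, 1) = 1
n5 = NOT(n4) = NOT 1 = 0
n6 = OR(n5, n1) = OR(0, 0) = 0
So n5 = 0 and n6 = 0.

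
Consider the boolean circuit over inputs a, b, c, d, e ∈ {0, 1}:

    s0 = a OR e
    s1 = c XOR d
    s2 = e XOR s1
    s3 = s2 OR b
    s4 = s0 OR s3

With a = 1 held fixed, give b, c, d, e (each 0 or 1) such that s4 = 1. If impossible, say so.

s4 = s0 OR s3 must be 1, so at least one of s0, s3 is 1.
Check with a = 1 and b=0, c=0, d=1, e=0:
s0 = a OR e = 1 OR 0 = 1
s1 = c XOR d = 0 XOR 1 = 1
s2 = e XOR s1 = 0 XOR 1 = 1
s3 = s2 OR b = 1 OR 0 = 1
s4 = s0 OR s3 = 1 OR 1 = 1
So s4 = 1.

b=0, c=0, d=1, e=0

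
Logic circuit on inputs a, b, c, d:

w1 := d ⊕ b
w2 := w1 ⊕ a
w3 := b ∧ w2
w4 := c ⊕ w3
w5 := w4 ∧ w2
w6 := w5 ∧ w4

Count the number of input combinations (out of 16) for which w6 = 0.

12

w6 = w5 ∧ w4 must be 0, so at least one of w5, w4 is 0.
Enumerating the 16 input combinations, 12 give w6 = 0 and 4 give w6 = 1.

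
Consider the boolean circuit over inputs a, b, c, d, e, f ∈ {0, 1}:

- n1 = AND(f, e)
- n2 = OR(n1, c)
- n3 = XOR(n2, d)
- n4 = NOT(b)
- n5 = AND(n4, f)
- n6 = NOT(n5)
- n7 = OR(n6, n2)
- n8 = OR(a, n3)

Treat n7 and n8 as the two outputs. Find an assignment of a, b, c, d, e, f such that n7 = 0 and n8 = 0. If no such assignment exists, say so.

a=0 b=0 c=0 d=0 e=0 f=1

Check with a=0 b=0 c=0 d=0 e=0 f=1:
n1 = AND(f, e) = AND(1, 0) = 0
n2 = OR(n1, c) = OR(0, 0) = 0
n3 = XOR(n2, d) = XOR(0, 0) = 0
n4 = NOT(b) = NOT 0 = 1
n5 = AND(n4, f) = AND(1, 1) = 1
n6 = NOT(n5) = NOT 1 = 0
n7 = OR(n6, n2) = OR(0, 0) = 0
n8 = OR(a, n3) = OR(0, 0) = 0
So n7 = 0 and n8 = 0.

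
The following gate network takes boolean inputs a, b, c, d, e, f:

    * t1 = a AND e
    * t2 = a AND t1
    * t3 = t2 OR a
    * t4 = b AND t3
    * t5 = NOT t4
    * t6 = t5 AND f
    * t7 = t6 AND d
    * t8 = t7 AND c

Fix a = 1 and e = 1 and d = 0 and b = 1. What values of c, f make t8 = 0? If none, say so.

c=0, f=1

Check with a = 1 and e = 1 and d = 0 and b = 1 and c=0, f=1:
t1 = a AND e = 1 AND 1 = 1
t2 = a AND t1 = 1 AND 1 = 1
t3 = t2 OR a = 1 OR 1 = 1
t4 = b AND t3 = 1 AND 1 = 1
t5 = NOT t4 = NOT 1 = 0
t6 = t5 AND f = 0 AND 1 = 0
t7 = t6 AND d = 0 AND 0 = 0
t8 = t7 AND c = 0 AND 0 = 0
So t8 = 0.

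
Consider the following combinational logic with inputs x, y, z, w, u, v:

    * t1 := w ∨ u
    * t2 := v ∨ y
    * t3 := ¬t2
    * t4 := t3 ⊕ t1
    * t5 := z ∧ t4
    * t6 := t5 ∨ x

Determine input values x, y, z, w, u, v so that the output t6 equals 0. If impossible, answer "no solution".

x=0 y=0 z=0 w=1 u=1 v=1

Check with x=0 y=0 z=0 w=1 u=1 v=1:
t1 = w ∨ u = 1 ∨ 1 = 1
t2 = v ∨ y = 1 ∨ 0 = 1
t3 = ¬t2 = ¬1 = 0
t4 = t3 ⊕ t1 = 0 ⊕ 1 = 1
t5 = z ∧ t4 = 0 ∧ 1 = 0
t6 = t5 ∨ x = 0 ∨ 0 = 0
So t6 = 0 as required.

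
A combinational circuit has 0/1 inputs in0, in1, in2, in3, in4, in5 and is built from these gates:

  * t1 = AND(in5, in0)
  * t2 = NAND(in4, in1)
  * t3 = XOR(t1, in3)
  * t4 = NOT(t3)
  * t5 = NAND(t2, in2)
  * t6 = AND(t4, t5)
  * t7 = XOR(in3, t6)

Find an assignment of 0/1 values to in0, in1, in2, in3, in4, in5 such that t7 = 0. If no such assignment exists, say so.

t7 = XOR(in3, t6) must be 0, so in3 and t6 are equal.
Check with in0=0 in1=0 in2=1 in3=0 in4=0 in5=1:
t1 = AND(in5, in0) = AND(1, 0) = 0
t2 = NAND(in4, in1) = NAND(0, 0) = 1
t3 = XOR(t1, in3) = XOR(0, 0) = 0
t4 = NOT(t3) = NOT 0 = 1
t5 = NAND(t2, in2) = NAND(1, 1) = 0
t6 = AND(t4, t5) = AND(1, 0) = 0
t7 = XOR(in3, t6) = XOR(0, 0) = 0
So t7 = 0 as required.

in0=0 in1=0 in2=1 in3=0 in4=0 in5=1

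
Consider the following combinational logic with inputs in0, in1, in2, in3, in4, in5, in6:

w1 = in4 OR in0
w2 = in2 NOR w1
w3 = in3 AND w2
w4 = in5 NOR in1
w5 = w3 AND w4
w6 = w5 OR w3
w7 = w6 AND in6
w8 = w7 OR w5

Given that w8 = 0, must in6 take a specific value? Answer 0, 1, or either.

Both values of in6 occur among assignments with w8 = 0:
  in6=0: in0=0, in1=0, in2=0, in3=0, in4=0, in5=0, in6=0
  in6=1: in0=0, in1=0, in2=0, in3=0, in4=0, in5=0, in6=1

either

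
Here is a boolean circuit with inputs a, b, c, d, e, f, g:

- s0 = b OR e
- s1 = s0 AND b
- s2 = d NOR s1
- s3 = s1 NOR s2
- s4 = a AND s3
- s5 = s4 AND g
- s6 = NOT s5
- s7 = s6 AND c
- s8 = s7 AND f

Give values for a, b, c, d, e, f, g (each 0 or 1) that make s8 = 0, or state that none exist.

s8 = s7 AND f must be 0, so at least one of s7, f is 0.
Check with a=1, b=1, c=0, d=0, e=1, f=0, g=0:
s0 = b OR e = 1 OR 1 = 1
s1 = s0 AND b = 1 AND 1 = 1
s2 = d NOR s1 = 0 NOR 1 = 0
s3 = s1 NOR s2 = 1 NOR 0 = 0
s4 = a AND s3 = 1 AND 0 = 0
s5 = s4 AND g = 0 AND 0 = 0
s6 = NOT s5 = NOT 0 = 1
s7 = s6 AND c = 1 AND 0 = 0
s8 = s7 AND f = 0 AND 0 = 0
So s8 = 0 as required.

a=1, b=1, c=0, d=0, e=1, f=0, g=0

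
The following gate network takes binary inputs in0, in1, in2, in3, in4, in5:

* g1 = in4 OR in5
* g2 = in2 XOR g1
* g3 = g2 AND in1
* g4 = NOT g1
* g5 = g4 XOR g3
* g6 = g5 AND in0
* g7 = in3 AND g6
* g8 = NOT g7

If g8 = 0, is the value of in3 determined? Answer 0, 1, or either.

g8 = NOT g7 must be 0, so g7 = 1.
Every assignment with g8 = 0 has in3 = 1; there are 6 such assignment(s).

1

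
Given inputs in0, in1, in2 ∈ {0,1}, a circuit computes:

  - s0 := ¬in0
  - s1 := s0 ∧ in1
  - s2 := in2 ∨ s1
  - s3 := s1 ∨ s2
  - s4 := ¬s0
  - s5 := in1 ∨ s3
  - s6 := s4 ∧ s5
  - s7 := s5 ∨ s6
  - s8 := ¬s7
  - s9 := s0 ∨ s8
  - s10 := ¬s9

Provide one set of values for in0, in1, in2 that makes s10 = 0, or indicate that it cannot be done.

s10 = ¬s9 must be 0, so s9 = 1.
s9 = s0 ∨ s8 must be 1, so at least one of s0, s8 is 1.
Check with in0=0 in1=1 in2=0:
s0 = ¬in0 = ¬0 = 1
s1 = s0 ∧ in1 = 1 ∧ 1 = 1
s2 = in2 ∨ s1 = 0 ∨ 1 = 1
s3 = s1 ∨ s2 = 1 ∨ 1 = 1
s4 = ¬s0 = ¬1 = 0
s5 = in1 ∨ s3 = 1 ∨ 1 = 1
s6 = s4 ∧ s5 = 0 ∧ 1 = 0
s7 = s5 ∨ s6 = 1 ∨ 0 = 1
s8 = ¬s7 = ¬1 = 0
s9 = s0 ∨ s8 = 1 ∨ 0 = 1
s10 = ¬s9 = ¬1 = 0
So s10 = 0 as required.

in0=0 in1=1 in2=0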